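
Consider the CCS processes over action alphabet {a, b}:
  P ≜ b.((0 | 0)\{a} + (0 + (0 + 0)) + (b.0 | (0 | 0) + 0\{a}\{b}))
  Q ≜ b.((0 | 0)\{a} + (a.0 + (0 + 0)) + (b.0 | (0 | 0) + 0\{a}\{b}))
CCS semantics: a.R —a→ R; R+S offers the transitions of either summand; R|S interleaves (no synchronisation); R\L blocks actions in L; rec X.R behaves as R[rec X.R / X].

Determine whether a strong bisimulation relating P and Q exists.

Reachable graph of P (3 states):
  m0 = b.((0 | 0)\{a} + (0 + (0 + 0)) + (b.0 | (0 | 0) + 0\{a}\{b})) has moves ··b··> m1
  m1 = (0 | 0)\{a} + (0 + (0 + 0)) + (b.0 | (0 | 0) + 0\{a}\{b}) has moves ··b··> m2
  m2 = 0 | (0 | 0) has moves ∅
Reachable graph of Q (4 states):
  n0 = b.((0 | 0)\{a} + (a.0 + (0 + 0)) + (b.0 | (0 | 0) + 0\{a}\{b})) has moves ··b··> n1
  n1 = (0 | 0)\{a} + (a.0 + (0 + 0)) + (b.0 | (0 | 0) + 0\{a}\{b}) has moves ··a··> n2, ··b··> n3
  n2 = 0 has moves ∅
  n3 = 0 | (0 | 0) has moves ∅
Partition-refinement fixed point:
  B0 = {m0}
  B1 = {m1}
  B2 = {m2, n2, n3}
  B3 = {n0}
  B4 = {n1}
m0 ∈ B0, n0 ∈ B3 → different blocks

NO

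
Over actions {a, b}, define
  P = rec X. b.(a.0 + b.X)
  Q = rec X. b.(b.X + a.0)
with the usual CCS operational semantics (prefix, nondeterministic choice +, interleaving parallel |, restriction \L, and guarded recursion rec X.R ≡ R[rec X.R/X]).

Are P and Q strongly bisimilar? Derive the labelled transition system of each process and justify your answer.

P ~ Q

P's transition system — 3 states:
  s0 = rec X. b.(a.0 + b.X) | --b--▸ s1
  s1 = a.0 + b.(rec X. b.(a.0 + b.X)) | --a--▸ s2, --b--▸ s0
  s2 = 0 | ∅
Q's transition system — 3 states:
  t0 = rec X. b.(b.X + a.0) | --b--▸ t1
  t1 = b.(rec X. b.(b.X + a.0)) + a.0 | --a--▸ t2, --b--▸ t0
  t2 = 0 | ∅
Bisimilarity quotient blocks:
  B0 = {s0, t0}
  B1 = {s1, t1}
  B2 = {s2, t2}
s0 ∈ B0, t0 ∈ B0 → same block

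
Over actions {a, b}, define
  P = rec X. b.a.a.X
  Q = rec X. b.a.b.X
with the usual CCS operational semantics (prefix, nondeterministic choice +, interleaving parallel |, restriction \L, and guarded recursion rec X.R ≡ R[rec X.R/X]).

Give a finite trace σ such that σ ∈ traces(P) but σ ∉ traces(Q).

LTS(P): 3 reachable states
  s0 = rec X. b.a.a.X has moves ··b··> s1
  s1 = a.a.(rec X. b.a.a.X) has moves ··a··> s2
  s2 = a.(rec X. b.a.a.X) has moves ··a··> s0
LTS(Q): 3 reachable states
  t0 = rec X. b.a.b.X has moves ··b··> t1
  t1 = a.b.(rec X. b.a.b.X) has moves ··a··> t2
  t2 = b.(rec X. b.a.b.X) has moves ··b··> t0
Run σ = ⟨baa⟩ on P: start {s0}
  after b @ step 1: {s1}
  after a @ step 2: {s2}
  after a @ step 3: {s0}
  P completes σ.
Run σ = ⟨baa⟩ on Q: start {t0}
  after b @ step 1: {t1}
  after a @ step 2: {t2}
  after a @ step 3: ∅  — Q cannot continue

baa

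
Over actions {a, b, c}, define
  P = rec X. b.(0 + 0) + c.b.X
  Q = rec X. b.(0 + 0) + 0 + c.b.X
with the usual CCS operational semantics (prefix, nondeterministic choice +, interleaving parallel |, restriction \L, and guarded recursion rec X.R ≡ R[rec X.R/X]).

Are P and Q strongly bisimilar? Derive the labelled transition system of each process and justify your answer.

bisimilar

Reachable graph of P (3 states):
  m0 = rec X. b.(0 + 0) + c.b.X ⊢ ··b··> m1, ··c··> m2
  m1 = 0 + 0 ⊢ deadlocked
  m2 = b.(rec X. b.(0 + 0) + c.b.X) ⊢ ··b··> m0
Reachable graph of Q (3 states):
  n0 = rec X. b.(0 + 0) + 0 + c.b.X ⊢ ··b··> n1, ··c··> n2
  n1 = 0 + 0 ⊢ deadlocked
  n2 = b.(rec X. b.(0 + 0) + 0 + c.b.X) ⊢ ··b··> n0
Partition-refinement fixed point:
  B0 = {m0, n0}
  B1 = {m2, n2}
  B2 = {m1, n1}
m0 ∈ B0, n0 ∈ B0 → same block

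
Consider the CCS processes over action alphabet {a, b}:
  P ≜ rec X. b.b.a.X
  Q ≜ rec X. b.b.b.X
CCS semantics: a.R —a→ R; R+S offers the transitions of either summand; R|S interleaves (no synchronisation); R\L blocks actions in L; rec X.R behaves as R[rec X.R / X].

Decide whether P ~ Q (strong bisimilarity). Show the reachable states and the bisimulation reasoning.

not bisimilar

LTS(P): 3 reachable states
  u0 = rec X. b.b.a.X → —b→ u1
  u1 = b.a.(rec X. b.b.a.X) → —b→ u2
  u2 = a.(rec X. b.b.a.X) → —a→ u0
LTS(Q): 3 reachable states
  v0 = rec X. b.b.b.X → —b→ v1
  v1 = b.b.(rec X. b.b.b.X) → —b→ v2
  v2 = b.(rec X. b.b.b.X) → —b→ v0
Bisimilarity quotient blocks:
  B0 = {u0}
  B1 = {u1}
  B2 = {u2}
  B3 = {v0, v1, v2}
u0 ∈ B0, v0 ∈ B3 → different blocks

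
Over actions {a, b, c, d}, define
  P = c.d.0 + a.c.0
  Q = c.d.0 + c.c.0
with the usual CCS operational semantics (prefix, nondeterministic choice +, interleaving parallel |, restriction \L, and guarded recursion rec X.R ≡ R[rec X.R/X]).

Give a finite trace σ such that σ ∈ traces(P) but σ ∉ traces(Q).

LTS(P): 4 reachable states
  u0 = c.d.0 + a.c.0 ⊢ =a=> u1, =c=> u2
  u1 = c.0 ⊢ =c=> u3
  u2 = d.0 ⊢ =d=> u3
  u3 = 0 ⊢ (no moves)
LTS(Q): 4 reachable states
  v0 = c.d.0 + c.c.0 ⊢ =c=> v1, =c=> v2
  v1 = c.0 ⊢ =c=> v3
  v2 = d.0 ⊢ =d=> v3
  v3 = 0 ⊢ (no moves)
Trace ⟨a⟩ through P, begin at {u0}:
  after a @ step 1: {u1}
  P completes σ.
Trace ⟨a⟩ through Q, begin at {v0}:
  after a @ step 1: ∅ (Q stuck)

a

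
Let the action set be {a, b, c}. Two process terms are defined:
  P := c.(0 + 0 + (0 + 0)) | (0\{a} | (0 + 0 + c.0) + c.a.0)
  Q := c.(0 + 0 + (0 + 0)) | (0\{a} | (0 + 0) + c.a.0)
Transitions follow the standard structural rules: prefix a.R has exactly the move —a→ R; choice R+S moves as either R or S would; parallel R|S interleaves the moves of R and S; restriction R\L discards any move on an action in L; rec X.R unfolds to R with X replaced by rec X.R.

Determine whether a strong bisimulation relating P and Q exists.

NO

LTS(P): 8 reachable states
  p0 = c.(0 + 0 + (0 + 0)) | (0\{a} | (0 + 0 + c.0) + c.a.0) | =c=> p1, =c=> p2, =c=> p3
  p1 = (0 + 0 + (0 + 0)) | (0\{a} | (0 + 0 + c.0) + c.a.0) | =c=> p4, =c=> p5
  p2 = c.(0 + 0 + (0 + 0)) | (0\{a} | 0) | =c=> p4
  p3 = c.(0 + 0 + (0 + 0)) | a.0 | =a=> p6, =c=> p5
  p4 = (0 + 0 + (0 + 0)) | (0\{a} | 0) | ∅
  p5 = (0 + 0 + (0 + 0)) | a.0 | =a=> p7
  p6 = c.(0 + 0 + (0 + 0)) | 0 | =c=> p7
  p7 = (0 + 0 + (0 + 0)) | 0 | ∅
LTS(Q): 6 reachable states
  q0 = c.(0 + 0 + (0 + 0)) | (0\{a} | (0 + 0) + c.a.0) | =c=> q1, =c=> q2
  q1 = (0 + 0 + (0 + 0)) | (0\{a} | (0 + 0) + c.a.0) | =c=> q3
  q2 = c.(0 + 0 + (0 + 0)) | a.0 | =a=> q4, =c=> q3
  q3 = (0 + 0 + (0 + 0)) | a.0 | =a=> q5
  q4 = c.(0 + 0 + (0 + 0)) | 0 | =c=> q5
  q5 = (0 + 0 + (0 + 0)) | 0 | ∅
Partition-refinement fixed point:
  B0 = {p0}
  B1 = {p2, p6, q4}
  B2 = {p4, p7, q5}
  B3 = {p3, q2}
  B4 = {p5, q3}
  B5 = {p1}
  B6 = {q0}
  B7 = {q1}
p0 ∈ B0, q0 ∈ B6 → different blocks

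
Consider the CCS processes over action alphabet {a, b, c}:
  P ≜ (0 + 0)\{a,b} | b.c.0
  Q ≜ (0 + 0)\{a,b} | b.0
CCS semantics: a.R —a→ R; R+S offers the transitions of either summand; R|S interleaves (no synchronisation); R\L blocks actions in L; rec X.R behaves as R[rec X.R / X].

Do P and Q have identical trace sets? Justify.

trace-distinct — witness ⟨bc⟩

P's transition system — 3 states:
  u0 = (0 + 0)\{a,b} | b.c.0 ⊢ -b-> u1
  u1 = (0 + 0)\{a,b} | c.0 ⊢ -c-> u2
  u2 = (0 + 0)\{a,b} | 0 ⊢ stopped
Q's transition system — 2 states:
  v0 = (0 + 0)\{a,b} | b.0 ⊢ -b-> v1
  v1 = (0 + 0)\{a,b} | 0 ⊢ stopped
Trace ⟨bc⟩ through P, begin at {u0}:
  step 1 (b): {u1}
  step 2 (c): {u2}
  — P admits the full trace.
Trace ⟨bc⟩ through Q, begin at {v0}:
  step 1 (b): {v1}
  step 2 (c): ∅ (Q stuck)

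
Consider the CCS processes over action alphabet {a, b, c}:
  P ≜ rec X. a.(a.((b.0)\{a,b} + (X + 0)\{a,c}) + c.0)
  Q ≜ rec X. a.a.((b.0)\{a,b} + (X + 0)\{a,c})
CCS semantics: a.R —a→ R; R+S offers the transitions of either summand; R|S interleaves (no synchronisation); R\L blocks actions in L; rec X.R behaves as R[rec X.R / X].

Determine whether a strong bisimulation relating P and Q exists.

LTS(P): 4 reachable states
  m0 = rec X. a.(a.((b.0)\{a,b} + (X + 0)\{a,c}) + c.0) → -a-> m1
  m1 = a.((b.0)\{a,b} + ((rec X. a.(a.((b.0)\{a,b} + (X + 0)\{a,c}) + c.0)) + 0)\{a,c}) + c.0 → -a-> m2, -c-> m3
  m2 = (b.0)\{a,b} + ((rec X. a.(a.((b.0)\{a,b} + (X + 0)\{a,c}) + c.0)) + 0)\{a,c} → stopped
  m3 = 0 → stopped
LTS(Q): 3 reachable states
  n0 = rec X. a.a.((b.0)\{a,b} + (X + 0)\{a,c}) → -a-> n1
  n1 = a.((b.0)\{a,b} + ((rec X. a.a.((b.0)\{a,b} + (X + 0)\{a,c})) + 0)\{a,c}) → -a-> n2
  n2 = (b.0)\{a,b} + ((rec X. a.a.((b.0)\{a,b} + (X + 0)\{a,c})) + 0)\{a,c} → stopped
Partition-refinement fixed point:
  B0 = {m0}
  B1 = {m1}
  B2 = {m2, m3, n2}
  B3 = {n0}
  B4 = {n1}
m0 ∈ B0, n0 ∈ B3 → different blocks

NO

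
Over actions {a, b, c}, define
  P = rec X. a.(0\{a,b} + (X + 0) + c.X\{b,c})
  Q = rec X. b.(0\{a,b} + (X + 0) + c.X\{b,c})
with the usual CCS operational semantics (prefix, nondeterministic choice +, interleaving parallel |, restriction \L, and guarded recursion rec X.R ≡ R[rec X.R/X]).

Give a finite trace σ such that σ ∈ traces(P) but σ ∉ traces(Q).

a

Reachable graph of P (4 states):
  m0 = rec X. a.(0\{a,b} + (X + 0) + c.X\{b,c}) has moves =a=> m1
  m1 = 0\{a,b} + ((rec X. a.(0\{a,b} + (X + 0) + c.X\{b,c})) + 0) + c.(rec X. a.(0\{a,b} + (X + 0) + c.X\{b,c}))\{b,c} has moves =a=> m1, =c=> m2
  m2 = (rec X. a.(0\{a,b} + (X + 0) + c.X\{b,c}))\{b,c} has moves =a=> m3
  m3 = (0\{a,b} + ((rec X. a.(0\{a,b} + (X + 0) + c.X\{b,c})) + 0) + c.(rec X. a.(0\{a,b} + (X + 0) + c.X\{b,c}))\{b,c})\{b,c} has moves =a=> m3
Reachable graph of Q (3 states):
  n0 = rec X. b.(0\{a,b} + (X + 0) + c.X\{b,c}) has moves =b=> n1
  n1 = 0\{a,b} + ((rec X. b.(0\{a,b} + (X + 0) + c.X\{b,c})) + 0) + c.(rec X. b.(0\{a,b} + (X + 0) + c.X\{b,c}))\{b,c} has moves =b=> n1, =c=> n2
  n2 = (rec X. b.(0\{a,b} + (X + 0) + c.X\{b,c}))\{b,c} has moves stopped
Run σ = ⟨a⟩ on P: start {m0}
  after a @ step 1: {m1}
  ✓ P
Run σ = ⟨a⟩ on Q: start {n0}
  after a @ step 1: ∅  — Q cannot continue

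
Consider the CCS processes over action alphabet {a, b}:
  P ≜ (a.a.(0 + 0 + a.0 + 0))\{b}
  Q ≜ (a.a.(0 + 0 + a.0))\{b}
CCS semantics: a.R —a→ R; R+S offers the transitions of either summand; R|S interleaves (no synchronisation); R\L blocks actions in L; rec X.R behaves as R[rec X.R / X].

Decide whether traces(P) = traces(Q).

trace-equivalent

Reachable graph of P (4 states):
  m0 = (a.a.(0 + 0 + a.0 + 0))\{b} | --a--▸ m1
  m1 = (a.(0 + 0 + a.0 + 0))\{b} | --a--▸ m2
  m2 = (0 + 0 + a.0 + 0)\{b} | --a--▸ m3
  m3 = 0\{b} | (no moves)
Reachable graph of Q (4 states):
  n0 = (a.a.(0 + 0 + a.0))\{b} | --a--▸ n1
  n1 = (a.(0 + 0 + a.0))\{b} | --a--▸ n2
  n2 = (0 + 0 + a.0)\{b} | --a--▸ n3
  n3 = 0\{b} | (no moves)
Bisimilarity quotient blocks:
  B0 = {m0, n0}
  B1 = {m1, n1}
  B2 = {m2, n2}
  B3 = {m3, n3}
m0 ∈ B0, n0 ∈ B0 → same block
Bisimilar ⇒ trace-equivalent.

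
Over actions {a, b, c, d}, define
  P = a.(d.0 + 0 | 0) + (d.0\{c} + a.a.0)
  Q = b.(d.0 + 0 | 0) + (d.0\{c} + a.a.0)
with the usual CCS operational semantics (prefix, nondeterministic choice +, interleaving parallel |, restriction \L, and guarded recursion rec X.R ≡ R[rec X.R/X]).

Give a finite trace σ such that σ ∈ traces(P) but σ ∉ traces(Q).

P's transition system — 5 states:
  p0 = a.(d.0 + 0 | 0) + (d.0\{c} + a.a.0) ⊢ —a→ p1, —a→ p2, —d→ p3
  p1 = a.0 ⊢ —a→ p4
  p2 = d.0 + 0 | 0 ⊢ —d→ p4
  p3 = 0\{c} ⊢ ∅
  p4 = 0 ⊢ ∅
Q's transition system — 5 states:
  q0 = b.(d.0 + 0 | 0) + (d.0\{c} + a.a.0) ⊢ —a→ q1, —b→ q2, —d→ q3
  q1 = a.0 ⊢ —a→ q4
  q2 = d.0 + 0 | 0 ⊢ —d→ q4
  q3 = 0\{c} ⊢ ∅
  q4 = 0 ⊢ ∅
Trace ⟨ad⟩ through P, begin at {p0}:
  [1] a ⇒ {p1, p2}
  [2] d ⇒ {p4}
  P completes σ.
Trace ⟨ad⟩ through Q, begin at {q0}:
  [1] a ⇒ {q1}
  [2] d ⇒ ∅  — Q cannot continue

ad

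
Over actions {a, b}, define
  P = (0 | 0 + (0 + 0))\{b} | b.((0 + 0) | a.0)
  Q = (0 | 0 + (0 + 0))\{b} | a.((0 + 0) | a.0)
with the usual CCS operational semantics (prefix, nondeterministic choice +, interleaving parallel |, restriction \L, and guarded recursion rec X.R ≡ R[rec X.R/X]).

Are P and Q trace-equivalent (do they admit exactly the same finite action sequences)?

trace-distinct — witness ⟨b⟩

Reachable graph of P (3 states):
  s0 = (0 | 0 + (0 + 0))\{b} | b.((0 + 0) | a.0) :: =b=> s1
  s1 = (0 | 0 + (0 + 0))\{b} | ((0 + 0) | a.0) :: =a=> s2
  s2 = (0 | 0 + (0 + 0))\{b} | ((0 + 0) | 0) :: (no moves)
Reachable graph of Q (3 states):
  t0 = (0 | 0 + (0 + 0))\{b} | a.((0 + 0) | a.0) :: =a=> t1
  t1 = (0 | 0 + (0 + 0))\{b} | ((0 + 0) | a.0) :: =a=> t2
  t2 = (0 | 0 + (0 + 0))\{b} | ((0 + 0) | 0) :: (no moves)
Executing b from P (initial set {s0}):
  after b @ step 1: {s1}
  — P admits the full trace.
Executing b from Q (initial set {t0}):
  after b @ step 1: ∅  — Q cannot continue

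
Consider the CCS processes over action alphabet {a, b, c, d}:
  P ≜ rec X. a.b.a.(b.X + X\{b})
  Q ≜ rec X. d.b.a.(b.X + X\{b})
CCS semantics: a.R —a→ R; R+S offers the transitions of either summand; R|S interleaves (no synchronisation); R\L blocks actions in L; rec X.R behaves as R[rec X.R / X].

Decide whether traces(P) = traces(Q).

P's transition system — 5 states:
  m0 = rec X. a.b.a.(b.X + X\{b}) :: —a→ m1
  m1 = b.a.(b.(rec X. a.b.a.(b.X + X\{b})) + (rec X. a.b.a.(b.X + X\{b}))\{b}) :: —b→ m2
  m2 = a.(b.(rec X. a.b.a.(b.X + X\{b})) + (rec X. a.b.a.(b.X + X\{b}))\{b}) :: —a→ m3
  m3 = b.(rec X. a.b.a.(b.X + X\{b})) + (rec X. a.b.a.(b.X + X\{b}))\{b} :: —a→ m4, —b→ m0
  m4 = (b.a.(b.(rec X. a.b.a.(b.X + X\{b})) + (rec X. a.b.a.(b.X + X\{b}))\{b}))\{b} :: deadlocked
Q's transition system — 5 states:
  n0 = rec X. d.b.a.(b.X + X\{b}) :: —d→ n1
  n1 = b.a.(b.(rec X. d.b.a.(b.X + X\{b})) + (rec X. d.b.a.(b.X + X\{b}))\{b}) :: —b→ n2
  n2 = a.(b.(rec X. d.b.a.(b.X + X\{b})) + (rec X. d.b.a.(b.X + X\{b}))\{b}) :: —a→ n3
  n3 = b.(rec X. d.b.a.(b.X + X\{b})) + (rec X. d.b.a.(b.X + X\{b}))\{b} :: —b→ n0, —d→ n4
  n4 = (b.a.(b.(rec X. d.b.a.(b.X + X\{b})) + (rec X. d.b.a.(b.X + X\{b}))\{b}))\{b} :: deadlocked
Trace ⟨a⟩ through P, begin at {m0}:
  [1] a ⇒ {m1}
  P completes σ.
Trace ⟨a⟩ through Q, begin at {n0}:
  [1] a ⇒ ∅  — Q cannot continue

traces(P) ≠ traces(Q) — witness ⟨a⟩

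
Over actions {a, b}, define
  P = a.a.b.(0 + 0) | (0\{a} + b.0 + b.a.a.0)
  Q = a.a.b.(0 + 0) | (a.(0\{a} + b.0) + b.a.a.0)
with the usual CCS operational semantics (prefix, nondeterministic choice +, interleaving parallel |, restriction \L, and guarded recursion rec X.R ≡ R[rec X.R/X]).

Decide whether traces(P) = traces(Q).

traces(P) ≠ traces(Q) — witness ⟨aaa⟩

LTS(P): 16 reachable states
  m0 = a.a.b.(0 + 0) | (0\{a} + b.0 + b.a.a.0) → ··a··> m1, ··b··> m2, ··b··> m3
  m1 = a.b.(0 + 0) | (0\{a} + b.0 + b.a.a.0) → ··a··> m4, ··b··> m5, ··b··> m6
  m2 = a.a.b.(0 + 0) | 0 → ··a··> m5
  m3 = a.a.b.(0 + 0) | a.a.0 → ··a··> m6, ··a··> m7
  m4 = b.(0 + 0) | (0\{a} + b.0 + b.a.a.0) → ··b··> m10, ··b··> m8, ··b··> m9
  m5 = a.b.(0 + 0) | 0 → ··a··> m9
  m6 = a.b.(0 + 0) | a.a.0 → ··a··> m10, ··a··> m11
  m7 = a.a.b.(0 + 0) | a.0 → ··a··> m11, ··a··> m2
  m8 = (0 + 0) | (0\{a} + b.0 + b.a.a.0) → ··b··> m12, ··b··> m13
  m9 = b.(0 + 0) | 0 → ··b··> m12
  m10 = b.(0 + 0) | a.a.0 → ··a··> m14, ··b··> m13
  m11 = a.b.(0 + 0) | a.0 → ··a··> m14, ··a··> m5
  m12 = (0 + 0) | 0 → (no moves)
  m13 = (0 + 0) | a.a.0 → ··a··> m15
  m14 = b.(0 + 0) | a.0 → ··a··> m9, ··b··> m15
  m15 = (0 + 0) | a.0 → ··a··> m12
LTS(Q): 20 reachable states
  n0 = a.a.b.(0 + 0) | (a.(0\{a} + b.0) + b.a.a.0) → ··a··> n1, ··a··> n2, ··b··> n3
  n1 = a.a.b.(0 + 0) | (0\{a} + b.0) → ··a··> n4, ··b··> n5
  n2 = a.b.(0 + 0) | (a.(0\{a} + b.0) + b.a.a.0) → ··a··> n4, ··a··> n6, ··b··> n7
  n3 = a.a.b.(0 + 0) | a.a.0 → ··a··> n7, ··a··> n8
  n4 = a.b.(0 + 0) | (0\{a} + b.0) → ··a··> n9, ··b··> n10
  n5 = a.a.b.(0 + 0) | 0 → ··a··> n10
  n6 = b.(0 + 0) | (a.(0\{a} + b.0) + b.a.a.0) → ··a··> n9, ··b··> n11, ··b··> n12
  n7 = a.b.(0 + 0) | a.a.0 → ··a··> n12, ··a··> n13
  n8 = a.a.b.(0 + 0) | a.0 → ··a··> n13, ··a··> n5
  n9 = b.(0 + 0) | (0\{a} + b.0) → ··b··> n14, ··b··> n15
  n10 = a.b.(0 + 0) | 0 → ··a··> n15
  n11 = (0 + 0) | (a.(0\{a} + b.0) + b.a.a.0) → ··a··> n14, ··b··> n16
  n12 = b.(0 + 0) | a.a.0 → ··a··> n17, ··b··> n16
  n13 = a.b.(0 + 0) | a.0 → ··a··> n10, ··a··> n17
  n14 = (0 + 0) | (0\{a} + b.0) → ··b··> n18
  n15 = b.(0 + 0) | 0 → ··b··> n18
  n16 = (0 + 0) | a.a.0 → ··a··> n19
  n17 = b.(0 + 0) | a.0 → ··a··> n15, ··b··> n19
  n18 = (0 + 0) | 0 → (no moves)
  n19 = (0 + 0) | a.0 → ··a··> n18
Trace ⟨aaa⟩ through Q, begin at {n0}:
  after a @ step 1: {n1, n2}
  after a @ step 2: {n4, n6}
  after a @ step 3: {n9}
  Q completes σ.
Trace ⟨aaa⟩ through P, begin at {m0}:
  after a @ step 1: {m1}
  after a @ step 2: {m4}
  after a @ step 3: ∅  — P cannot continue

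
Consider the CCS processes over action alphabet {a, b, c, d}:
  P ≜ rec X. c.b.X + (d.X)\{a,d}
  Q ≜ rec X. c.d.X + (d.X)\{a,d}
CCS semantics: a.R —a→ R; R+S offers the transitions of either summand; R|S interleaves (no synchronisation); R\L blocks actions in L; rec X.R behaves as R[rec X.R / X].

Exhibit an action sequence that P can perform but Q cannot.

LTS(P): 2 reachable states
  m0 = rec X. c.b.X + (d.X)\{a,d} ⊢ —c→ m1
  m1 = b.(rec X. c.b.X + (d.X)\{a,d}) ⊢ —b→ m0
LTS(Q): 2 reachable states
  n0 = rec X. c.d.X + (d.X)\{a,d} ⊢ —c→ n1
  n1 = d.(rec X. c.d.X + (d.X)\{a,d}) ⊢ —d→ n0
Run σ = ⟨cb⟩ on P: start {m0}
  step 1 (c): {m1}
  step 2 (b): {m0}
  ✓ P
Run σ = ⟨cb⟩ on Q: start {n0}
  step 1 (c): {n1}
  step 2 (b): ∅  — Q cannot continue

cb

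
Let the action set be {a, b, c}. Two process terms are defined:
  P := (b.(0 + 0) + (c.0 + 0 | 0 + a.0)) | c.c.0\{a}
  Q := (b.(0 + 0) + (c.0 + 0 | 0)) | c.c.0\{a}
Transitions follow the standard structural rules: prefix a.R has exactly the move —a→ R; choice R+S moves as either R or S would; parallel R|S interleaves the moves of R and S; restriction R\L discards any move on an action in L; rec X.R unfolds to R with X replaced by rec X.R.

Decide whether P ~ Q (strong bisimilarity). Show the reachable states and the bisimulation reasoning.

P ≁ Q

Reachable graph of P (9 states):
  m0 = (b.(0 + 0) + (c.0 + 0 | 0 + a.0)) | c.c.0\{a} :: ··a··> m1, ··b··> m2, ··c··> m1, ··c··> m3
  m1 = 0 | c.c.0\{a} :: ··c··> m4
  m2 = (0 + 0) | c.c.0\{a} :: ··c··> m5
  m3 = (b.(0 + 0) + (c.0 + 0 | 0 + a.0)) | c.0\{a} :: ··a··> m4, ··b··> m5, ··c··> m4, ··c··> m6
  m4 = 0 | c.0\{a} :: ··c··> m7
  m5 = (0 + 0) | c.0\{a} :: ··c··> m8
  m6 = (b.(0 + 0) + (c.0 + 0 | 0 + a.0)) | 0\{a} :: ··a··> m7, ··b··> m8, ··c··> m7
  m7 = 0 | 0\{a} :: stopped
  m8 = (0 + 0) | 0\{a} :: stopped
Reachable graph of Q (9 states):
  n0 = (b.(0 + 0) + (c.0 + 0 | 0)) | c.c.0\{a} :: ··b··> n1, ··c··> n2, ··c··> n3
  n1 = (0 + 0) | c.c.0\{a} :: ··c··> n4
  n2 = (b.(0 + 0) + (c.0 + 0 | 0)) | c.0\{a} :: ··b··> n4, ··c··> n5, ··c··> n6
  n3 = 0 | c.c.0\{a} :: ··c··> n6
  n4 = (0 + 0) | c.0\{a} :: ··c··> n7
  n5 = (b.(0 + 0) + (c.0 + 0 | 0)) | 0\{a} :: ··b··> n7, ··c··> n8
  n6 = 0 | c.0\{a} :: ··c··> n8
  n7 = (0 + 0) | 0\{a} :: stopped
  n8 = 0 | 0\{a} :: stopped
Bisimilarity quotient blocks:
  B0 = {m0}
  B1 = {m1, m2, n1, n3}
  B2 = {m4, m5, n4, n6}
  B3 = {m7, m8, n7, n8}
  B4 = {m3}
  B5 = {m6}
  B6 = {n0}
  B7 = {n2}
  B8 = {n5}
m0 ∈ B0, n0 ∈ B6 → different blocks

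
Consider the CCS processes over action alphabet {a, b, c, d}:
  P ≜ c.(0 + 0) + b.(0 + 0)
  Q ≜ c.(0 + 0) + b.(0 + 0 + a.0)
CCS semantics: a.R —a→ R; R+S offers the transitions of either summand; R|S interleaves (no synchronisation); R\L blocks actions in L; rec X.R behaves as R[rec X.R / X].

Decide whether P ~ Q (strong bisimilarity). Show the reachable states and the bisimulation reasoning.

not bisimilar

Reachable graph of P (2 states):
  s0 = c.(0 + 0) + b.(0 + 0) has moves —b→ s1, —c→ s1
  s1 = 0 + 0 has moves (no moves)
Reachable graph of Q (4 states):
  t0 = c.(0 + 0) + b.(0 + 0 + a.0) has moves —b→ t1, —c→ t2
  t1 = 0 + 0 + a.0 has moves —a→ t3
  t2 = 0 + 0 has moves (no moves)
  t3 = 0 has moves (no moves)
Bisimilarity quotient blocks:
  B0 = {s0}
  B1 = {s1, t2, t3}
  B2 = {t0}
  B3 = {t1}
s0 ∈ B0, t0 ∈ B2 → different blocks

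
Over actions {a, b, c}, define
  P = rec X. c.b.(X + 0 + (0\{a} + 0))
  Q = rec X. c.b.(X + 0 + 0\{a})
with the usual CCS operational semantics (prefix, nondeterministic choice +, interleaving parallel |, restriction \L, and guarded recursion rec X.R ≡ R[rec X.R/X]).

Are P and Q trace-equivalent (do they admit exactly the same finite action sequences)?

LTS(P): 3 reachable states
  u0 = rec X. c.b.(X + 0 + (0\{a} + 0)) has moves =c=> u1
  u1 = b.((rec X. c.b.(X + 0 + (0\{a} + 0))) + 0 + (0\{a} + 0)) has moves =b=> u2
  u2 = (rec X. c.b.(X + 0 + (0\{a} + 0))) + 0 + (0\{a} + 0) has moves =c=> u1
LTS(Q): 3 reachable states
  v0 = rec X. c.b.(X + 0 + 0\{a}) has moves =c=> v1
  v1 = b.((rec X. c.b.(X + 0 + 0\{a})) + 0 + 0\{a}) has moves =b=> v2
  v2 = (rec X. c.b.(X + 0 + 0\{a})) + 0 + 0\{a} has moves =c=> v1
Bisimilarity quotient blocks:
  B0 = {u0, u2, v0, v2}
  B1 = {u1, v1}
u0 ∈ B0, v0 ∈ B0 → same block
Bisimilar ⇒ trace-equivalent.

YES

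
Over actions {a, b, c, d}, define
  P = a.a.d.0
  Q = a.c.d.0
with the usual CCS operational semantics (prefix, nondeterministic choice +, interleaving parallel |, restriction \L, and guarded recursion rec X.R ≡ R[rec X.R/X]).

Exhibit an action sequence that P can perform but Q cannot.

P's transition system — 4 states:
  s0 = a.a.d.0 → --a--▸ s1
  s1 = a.d.0 → --a--▸ s2
  s2 = d.0 → --d--▸ s3
  s3 = 0 → ·
Q's transition system — 4 states:
  t0 = a.c.d.0 → --a--▸ t1
  t1 = c.d.0 → --c--▸ t2
  t2 = d.0 → --d--▸ t3
  t3 = 0 → ·
Executing aa from P (initial set {s0}):
  [1] a ⇒ {s1}
  [2] a ⇒ {s2}
  — P admits the full trace.
Executing aa from Q (initial set {t0}):
  [1] a ⇒ {t1}
  [2] a ⇒ ∅ (Q stuck)

aa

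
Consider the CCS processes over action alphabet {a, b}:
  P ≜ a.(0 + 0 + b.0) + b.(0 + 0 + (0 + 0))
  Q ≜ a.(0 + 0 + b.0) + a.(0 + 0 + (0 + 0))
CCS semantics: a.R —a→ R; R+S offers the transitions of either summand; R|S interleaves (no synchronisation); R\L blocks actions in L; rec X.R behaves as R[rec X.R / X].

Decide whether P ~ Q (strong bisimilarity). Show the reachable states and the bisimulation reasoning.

not bisimilar

P's transition system — 4 states:
  u0 = a.(0 + 0 + b.0) + b.(0 + 0 + (0 + 0)) → —a→ u1, —b→ u2
  u1 = 0 + 0 + b.0 → —b→ u3
  u2 = 0 + 0 + (0 + 0) → (no moves)
  u3 = 0 → (no moves)
Q's transition system — 4 states:
  v0 = a.(0 + 0 + b.0) + a.(0 + 0 + (0 + 0)) → —a→ v1, —a→ v2
  v1 = 0 + 0 + (0 + 0) → (no moves)
  v2 = 0 + 0 + b.0 → —b→ v3
  v3 = 0 → (no moves)
Partition-refinement fixed point:
  B0 = {u0}
  B1 = {u1, v2}
  B2 = {u2, u3, v1, v3}
  B3 = {v0}
u0 ∈ B0, v0 ∈ B3 → different blocks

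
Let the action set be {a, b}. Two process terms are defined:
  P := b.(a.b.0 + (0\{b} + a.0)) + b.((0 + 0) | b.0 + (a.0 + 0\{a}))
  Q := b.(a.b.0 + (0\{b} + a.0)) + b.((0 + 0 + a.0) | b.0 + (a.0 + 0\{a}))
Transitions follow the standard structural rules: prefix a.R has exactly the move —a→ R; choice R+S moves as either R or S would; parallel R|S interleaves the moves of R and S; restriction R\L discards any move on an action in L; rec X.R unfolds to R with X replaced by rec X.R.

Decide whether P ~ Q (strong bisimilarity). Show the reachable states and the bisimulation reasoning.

P's transition system — 6 states:
  m0 = b.(a.b.0 + (0\{b} + a.0)) + b.((0 + 0) | b.0 + (a.0 + 0\{a})) | --b--▸ m1, --b--▸ m2
  m1 = (0 + 0) | b.0 + (a.0 + 0\{a}) | --a--▸ m3, --b--▸ m4
  m2 = a.b.0 + (0\{b} + a.0) | --a--▸ m3, --a--▸ m5
  m3 = 0 | deadlocked
  m4 = (0 + 0) | 0 | deadlocked
  m5 = b.0 | --b--▸ m3
Q's transition system — 8 states:
  n0 = b.(a.b.0 + (0\{b} + a.0)) + b.((0 + 0 + a.0) | b.0 + (a.0 + 0\{a})) | --b--▸ n1, --b--▸ n2
  n1 = (0 + 0 + a.0) | b.0 + (a.0 + 0\{a}) | --a--▸ n3, --a--▸ n4, --b--▸ n5
  n2 = a.b.0 + (0\{b} + a.0) | --a--▸ n3, --a--▸ n6
  n3 = 0 | deadlocked
  n4 = 0 | b.0 | --b--▸ n7
  n5 = (0 + 0 + a.0) | 0 | --a--▸ n7
  n6 = b.0 | --b--▸ n3
  n7 = 0 | 0 | deadlocked
Partition-refinement fixed point:
  B0 = {m0}
  B1 = {m2, n2}
  B2 = {m5, n4, n6}
  B3 = {m3, m4, n3, n7}
  B4 = {m1}
  B5 = {n0}
  B6 = {n1}
  B7 = {n5}
m0 ∈ B0, n0 ∈ B5 → different blocks

NO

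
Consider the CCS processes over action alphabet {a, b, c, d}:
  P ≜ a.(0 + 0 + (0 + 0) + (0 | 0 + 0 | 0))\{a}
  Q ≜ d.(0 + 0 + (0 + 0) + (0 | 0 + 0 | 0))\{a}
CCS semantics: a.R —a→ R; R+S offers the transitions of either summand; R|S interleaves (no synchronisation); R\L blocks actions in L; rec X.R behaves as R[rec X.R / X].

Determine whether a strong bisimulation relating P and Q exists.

not bisimilar

Reachable graph of P (2 states):
  m0 = a.(0 + 0 + (0 + 0) + (0 | 0 + 0 | 0))\{a} → --a--▸ m1
  m1 = (0 + 0 + (0 + 0) + (0 | 0 + 0 | 0))\{a} → stopped
Reachable graph of Q (2 states):
  n0 = d.(0 + 0 + (0 + 0) + (0 | 0 + 0 | 0))\{a} → --d--▸ n1
  n1 = (0 + 0 + (0 + 0) + (0 | 0 + 0 | 0))\{a} → stopped
Bisimilarity quotient blocks:
  B0 = {m0}
  B1 = {m1, n1}
  B2 = {n0}
m0 ∈ B0, n0 ∈ B2 → different blocks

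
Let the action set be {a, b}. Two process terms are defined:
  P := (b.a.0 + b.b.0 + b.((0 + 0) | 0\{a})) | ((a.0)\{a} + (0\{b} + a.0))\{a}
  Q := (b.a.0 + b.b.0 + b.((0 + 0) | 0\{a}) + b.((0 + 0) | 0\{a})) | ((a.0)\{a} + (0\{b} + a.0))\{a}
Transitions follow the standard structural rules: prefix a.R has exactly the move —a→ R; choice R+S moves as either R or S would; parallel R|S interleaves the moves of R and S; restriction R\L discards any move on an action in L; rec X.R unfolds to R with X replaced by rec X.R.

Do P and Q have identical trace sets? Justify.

P's transition system — 5 states:
  s0 = (b.a.0 + b.b.0 + b.((0 + 0) | 0\{a})) | ((a.0)\{a} + (0\{b} + a.0))\{a} :: —b→ s1, —b→ s2, —b→ s3
  s1 = (0 + 0) | 0\{a} | ((a.0)\{a} + (0\{b} + a.0))\{a} :: deadlocked
  s2 = a.0 | ((a.0)\{a} + (0\{b} + a.0))\{a} :: —a→ s4
  s3 = b.0 | ((a.0)\{a} + (0\{b} + a.0))\{a} :: —b→ s4
  s4 = 0 | ((a.0)\{a} + (0\{b} + a.0))\{a} :: deadlocked
Q's transition system — 5 states:
  t0 = (b.a.0 + b.b.0 + b.((0 + 0) | 0\{a}) + b.((0 + 0) | 0\{a})) | ((a.0)\{a} + (0\{b} + a.0))\{a} :: —b→ t1, —b→ t2, —b→ t3
  t1 = (0 + 0) | 0\{a} | ((a.0)\{a} + (0\{b} + a.0))\{a} :: deadlocked
  t2 = a.0 | ((a.0)\{a} + (0\{b} + a.0))\{a} :: —a→ t4
  t3 = b.0 | ((a.0)\{a} + (0\{b} + a.0))\{a} :: —b→ t4
  t4 = 0 | ((a.0)\{a} + (0\{b} + a.0))\{a} :: deadlocked
Coarsest stable partition (strong bisimilarity classes):
  B0 = {s0, t0}
  B1 = {s3, t3}
  B2 = {s1, s4, t1, t4}
  B3 = {s2, t2}
s0 ∈ B0, t0 ∈ B0 → same block
Bisimilar ⇒ trace-equivalent.

trace-equivalent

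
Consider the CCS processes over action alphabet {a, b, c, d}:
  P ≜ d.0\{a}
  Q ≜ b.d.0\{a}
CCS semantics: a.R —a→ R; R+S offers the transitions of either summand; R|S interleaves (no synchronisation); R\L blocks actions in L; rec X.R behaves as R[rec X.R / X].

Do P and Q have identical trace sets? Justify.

NO — witness ⟨d⟩

Reachable graph of P (2 states):
  m0 = d.0\{a} ⊢ —d→ m1
  m1 = 0\{a} ⊢ stopped
Reachable graph of Q (3 states):
  n0 = b.d.0\{a} ⊢ —b→ n1
  n1 = d.0\{a} ⊢ —d→ n2
  n2 = 0\{a} ⊢ stopped
Executing d from P (initial set {m0}):
  step 1 (d): {m1}
  P completes σ.
Executing d from Q (initial set {n0}):
  step 1 (d): ∅ (Q stuck)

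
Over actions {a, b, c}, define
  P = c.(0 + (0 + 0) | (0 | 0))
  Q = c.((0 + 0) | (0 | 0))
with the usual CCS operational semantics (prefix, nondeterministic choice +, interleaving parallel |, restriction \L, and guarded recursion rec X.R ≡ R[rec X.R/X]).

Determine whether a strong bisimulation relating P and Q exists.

bisimilar

P's transition system — 2 states:
  p0 = c.(0 + (0 + 0) | (0 | 0)) | -c-> p1
  p1 = 0 + (0 + 0) | (0 | 0) | ·
Q's transition system — 2 states:
  q0 = c.((0 + 0) | (0 | 0)) | -c-> q1
  q1 = (0 + 0) | (0 | 0) | ·
Bisimilarity quotient blocks:
  B0 = {p0, q0}
  B1 = {p1, q1}
p0 ∈ B0, q0 ∈ B0 → same block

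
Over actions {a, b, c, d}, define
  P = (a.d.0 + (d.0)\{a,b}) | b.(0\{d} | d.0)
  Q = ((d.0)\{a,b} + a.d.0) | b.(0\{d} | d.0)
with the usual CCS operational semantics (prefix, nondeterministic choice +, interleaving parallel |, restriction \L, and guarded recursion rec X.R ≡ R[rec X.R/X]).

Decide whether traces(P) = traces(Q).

trace-equivalent

P's transition system — 12 states:
  p0 = (a.d.0 + (d.0)\{a,b}) | b.(0\{d} | d.0) | --a--▸ p1, --b--▸ p2, --d--▸ p3
  p1 = d.0 | b.(0\{d} | d.0) | --b--▸ p4, --d--▸ p5
  p2 = (a.d.0 + (d.0)\{a,b}) | (0\{d} | d.0) | --a--▸ p4, --d--▸ p6, --d--▸ p7
  p3 = 0\{a,b} | b.(0\{d} | d.0) | --b--▸ p7
  p4 = d.0 | (0\{d} | d.0) | --d--▸ p8, --d--▸ p9
  p5 = 0 | b.(0\{d} | d.0) | --b--▸ p8
  p6 = (a.d.0 + (d.0)\{a,b}) | (0\{d} | 0) | --a--▸ p9, --d--▸ p10
  p7 = 0\{a,b} | (0\{d} | d.0) | --d--▸ p10
  p8 = 0 | (0\{d} | d.0) | --d--▸ p11
  p9 = d.0 | (0\{d} | 0) | --d--▸ p11
  p10 = 0\{a,b} | (0\{d} | 0) | stopped
  p11 = 0 | (0\{d} | 0) | stopped
Q's transition system — 12 states:
  q0 = ((d.0)\{a,b} + a.d.0) | b.(0\{d} | d.0) | --a--▸ q1, --b--▸ q2, --d--▸ q3
  q1 = d.0 | b.(0\{d} | d.0) | --b--▸ q4, --d--▸ q5
  q2 = ((d.0)\{a,b} + a.d.0) | (0\{d} | d.0) | --a--▸ q4, --d--▸ q6, --d--▸ q7
  q3 = 0\{a,b} | b.(0\{d} | d.0) | --b--▸ q7
  q4 = d.0 | (0\{d} | d.0) | --d--▸ q8, --d--▸ q9
  q5 = 0 | b.(0\{d} | d.0) | --b--▸ q8
  q6 = ((d.0)\{a,b} + a.d.0) | (0\{d} | 0) | --a--▸ q9, --d--▸ q10
  q7 = 0\{a,b} | (0\{d} | d.0) | --d--▸ q10
  q8 = 0 | (0\{d} | d.0) | --d--▸ q11
  q9 = d.0 | (0\{d} | 0) | --d--▸ q11
  q10 = 0\{a,b} | (0\{d} | 0) | stopped
  q11 = 0 | (0\{d} | 0) | stopped
Bisimilarity quotient blocks:
  B0 = {p0, q0}
  B1 = {p1, q1}
  B2 = {p4, q4}
  B3 = {p7, p8, p9, q7, q8, q9}
  B4 = {p10, p11, q10, q11}
  B5 = {p3, p5, q3, q5}
  B6 = {p2, q2}
  B7 = {p6, q6}
p0 ∈ B0, q0 ∈ B0 → same block
Bisimilar ⇒ trace-equivalent.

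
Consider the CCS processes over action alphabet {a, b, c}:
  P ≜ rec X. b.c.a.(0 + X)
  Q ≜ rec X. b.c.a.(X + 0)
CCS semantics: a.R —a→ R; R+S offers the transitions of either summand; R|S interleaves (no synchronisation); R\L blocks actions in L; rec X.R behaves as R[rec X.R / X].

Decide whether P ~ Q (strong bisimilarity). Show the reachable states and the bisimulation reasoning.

Reachable graph of P (4 states):
  m0 = rec X. b.c.a.(0 + X) has moves -b-> m1
  m1 = c.a.(0 + (rec X. b.c.a.(0 + X))) has moves -c-> m2
  m2 = a.(0 + (rec X. b.c.a.(0 + X))) has moves -a-> m3
  m3 = 0 + (rec X. b.c.a.(0 + X)) has moves -b-> m1
Reachable graph of Q (4 states):
  n0 = rec X. b.c.a.(X + 0) has moves -b-> n1
  n1 = c.a.((rec X. b.c.a.(X + 0)) + 0) has moves -c-> n2
  n2 = a.((rec X. b.c.a.(X + 0)) + 0) has moves -a-> n3
  n3 = (rec X. b.c.a.(X + 0)) + 0 has moves -b-> n1
Coarsest stable partition (strong bisimilarity classes):
  B0 = {m0, m3, n0, n3}
  B1 = {m1, n1}
  B2 = {m2, n2}
m0 ∈ B0, n0 ∈ B0 → same block

YES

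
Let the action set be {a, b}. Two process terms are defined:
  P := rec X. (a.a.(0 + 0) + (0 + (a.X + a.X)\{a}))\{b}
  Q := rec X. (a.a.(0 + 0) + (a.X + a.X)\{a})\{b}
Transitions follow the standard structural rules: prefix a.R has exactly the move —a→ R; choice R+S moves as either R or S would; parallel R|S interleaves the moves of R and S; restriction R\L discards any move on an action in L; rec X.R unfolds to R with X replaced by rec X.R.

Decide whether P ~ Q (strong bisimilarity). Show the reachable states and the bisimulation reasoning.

LTS(P): 3 reachable states
  u0 = rec X. (a.a.(0 + 0) + (0 + (a.X + a.X)\{a}))\{b} → =a=> u1
  u1 = (a.(0 + 0))\{b} → =a=> u2
  u2 = (0 + 0)\{b} → stopped
LTS(Q): 3 reachable states
  v0 = rec X. (a.a.(0 + 0) + (a.X + a.X)\{a})\{b} → =a=> v1
  v1 = (a.(0 + 0))\{b} → =a=> v2
  v2 = (0 + 0)\{b} → stopped
Coarsest stable partition (strong bisimilarity classes):
  B0 = {u0, v0}
  B1 = {u1, v1}
  B2 = {u2, v2}
u0 ∈ B0, v0 ∈ B0 → same block

YES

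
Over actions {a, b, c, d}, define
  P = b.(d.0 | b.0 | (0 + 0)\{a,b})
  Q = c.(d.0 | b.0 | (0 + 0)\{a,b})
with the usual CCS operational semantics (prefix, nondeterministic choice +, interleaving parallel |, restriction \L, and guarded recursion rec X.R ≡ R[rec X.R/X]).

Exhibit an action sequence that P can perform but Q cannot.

Reachable graph of P (5 states):
  u0 = b.(d.0 | b.0 | (0 + 0)\{a,b}) ⊢ --b--▸ u1
  u1 = d.0 | b.0 | (0 + 0)\{a,b} ⊢ --b--▸ u2, --d--▸ u3
  u2 = d.0 | 0 | (0 + 0)\{a,b} ⊢ --d--▸ u4
  u3 = 0 | b.0 | (0 + 0)\{a,b} ⊢ --b--▸ u4
  u4 = 0 | 0 | (0 + 0)\{a,b} ⊢ ·
Reachable graph of Q (5 states):
  v0 = c.(d.0 | b.0 | (0 + 0)\{a,b}) ⊢ --c--▸ v1
  v1 = d.0 | b.0 | (0 + 0)\{a,b} ⊢ --b--▸ v2, --d--▸ v3
  v2 = d.0 | 0 | (0 + 0)\{a,b} ⊢ --d--▸ v4
  v3 = 0 | b.0 | (0 + 0)\{a,b} ⊢ --b--▸ v4
  v4 = 0 | 0 | (0 + 0)\{a,b} ⊢ ·
Trace ⟨b⟩ through P, begin at {u0}:
  step 1 (b): {u1}
  ✓ P
Trace ⟨b⟩ through Q, begin at {v0}:
  step 1 (b): ∅  — Q cannot continue

b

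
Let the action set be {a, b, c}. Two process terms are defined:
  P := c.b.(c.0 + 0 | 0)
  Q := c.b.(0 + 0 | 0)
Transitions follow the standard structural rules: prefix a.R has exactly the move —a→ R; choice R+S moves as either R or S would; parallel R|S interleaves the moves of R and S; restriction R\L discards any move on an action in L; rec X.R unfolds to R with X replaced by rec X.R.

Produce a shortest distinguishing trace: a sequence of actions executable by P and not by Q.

LTS(P): 4 reachable states
  m0 = c.b.(c.0 + 0 | 0) has moves -c-> m1
  m1 = b.(c.0 + 0 | 0) has moves -b-> m2
  m2 = c.0 + 0 | 0 has moves -c-> m3
  m3 = 0 has moves (no moves)
LTS(Q): 3 reachable states
  n0 = c.b.(0 + 0 | 0) has moves -c-> n1
  n1 = b.(0 + 0 | 0) has moves -b-> n2
  n2 = 0 + 0 | 0 has moves (no moves)
Executing cbc from P (initial set {m0}):
  after c @ step 1: {m1}
  after b @ step 2: {m2}
  after c @ step 3: {m3}
  — P admits the full trace.
Executing cbc from Q (initial set {n0}):
  after c @ step 1: {n1}
  after b @ step 2: {n2}
  after c @ step 3: ∅ (Q stuck)

cbc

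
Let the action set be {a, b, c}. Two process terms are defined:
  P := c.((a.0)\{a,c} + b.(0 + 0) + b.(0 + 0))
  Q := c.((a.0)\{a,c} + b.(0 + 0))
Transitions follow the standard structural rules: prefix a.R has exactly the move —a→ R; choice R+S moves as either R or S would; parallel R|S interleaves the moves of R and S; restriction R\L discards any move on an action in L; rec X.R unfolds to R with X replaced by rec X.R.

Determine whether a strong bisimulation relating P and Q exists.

YES

LTS(P): 3 reachable states
  u0 = c.((a.0)\{a,c} + b.(0 + 0) + b.(0 + 0)) :: =c=> u1
  u1 = (a.0)\{a,c} + b.(0 + 0) + b.(0 + 0) :: =b=> u2
  u2 = 0 + 0 :: ∅
LTS(Q): 3 reachable states
  v0 = c.((a.0)\{a,c} + b.(0 + 0)) :: =c=> v1
  v1 = (a.0)\{a,c} + b.(0 + 0) :: =b=> v2
  v2 = 0 + 0 :: ∅
Partition-refinement fixed point:
  B0 = {u0, v0}
  B1 = {u1, v1}
  B2 = {u2, v2}
u0 ∈ B0, v0 ∈ B0 → same block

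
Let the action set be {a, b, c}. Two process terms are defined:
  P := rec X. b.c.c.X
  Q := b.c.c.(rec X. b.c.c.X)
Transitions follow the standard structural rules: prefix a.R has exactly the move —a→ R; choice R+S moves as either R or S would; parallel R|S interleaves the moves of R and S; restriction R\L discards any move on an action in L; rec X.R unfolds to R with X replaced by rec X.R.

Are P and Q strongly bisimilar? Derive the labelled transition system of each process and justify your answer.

Reachable graph of P (3 states):
  m0 = rec X. b.c.c.X → -b-> m1
  m1 = c.c.(rec X. b.c.c.X) → -c-> m2
  m2 = c.(rec X. b.c.c.X) → -c-> m0
Reachable graph of Q (4 states):
  n0 = b.c.c.(rec X. b.c.c.X) → -b-> n1
  n1 = c.c.(rec X. b.c.c.X) → -c-> n2
  n2 = c.(rec X. b.c.c.X) → -c-> n3
  n3 = rec X. b.c.c.X → -b-> n1
Bisimilarity quotient blocks:
  B0 = {m0, n0, n3}
  B1 = {m1, n1}
  B2 = {m2, n2}
m0 ∈ B0, n0 ∈ B0 → same block

YES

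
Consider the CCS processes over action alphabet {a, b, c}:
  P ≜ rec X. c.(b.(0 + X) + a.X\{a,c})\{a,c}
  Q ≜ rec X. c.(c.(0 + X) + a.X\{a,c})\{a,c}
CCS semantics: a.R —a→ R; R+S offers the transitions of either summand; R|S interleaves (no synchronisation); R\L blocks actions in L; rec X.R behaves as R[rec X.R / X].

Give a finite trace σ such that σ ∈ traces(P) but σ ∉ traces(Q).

cb

Reachable graph of P (3 states):
  p0 = rec X. c.(b.(0 + X) + a.X\{a,c})\{a,c} :: --c--▸ p1
  p1 = (b.(0 + (rec X. c.(b.(0 + X) + a.X\{a,c})\{a,c})) + a.(rec X. c.(b.(0 + X) + a.X\{a,c})\{a,c})\{a,c})\{a,c} :: --b--▸ p2
  p2 = (0 + (rec X. c.(b.(0 + X) + a.X\{a,c})\{a,c}))\{a,c} :: ∅
Reachable graph of Q (2 states):
  q0 = rec X. c.(c.(0 + X) + a.X\{a,c})\{a,c} :: --c--▸ q1
  q1 = (c.(0 + (rec X. c.(c.(0 + X) + a.X\{a,c})\{a,c})) + a.(rec X. c.(c.(0 + X) + a.X\{a,c})\{a,c})\{a,c})\{a,c} :: ∅
Executing cb from P (initial set {p0}):
  step 1 (c): {p1}
  step 2 (b): {p2}
  — P admits the full trace.
Executing cb from Q (initial set {q0}):
  step 1 (c): {q1}
  step 2 (b): no successor for Q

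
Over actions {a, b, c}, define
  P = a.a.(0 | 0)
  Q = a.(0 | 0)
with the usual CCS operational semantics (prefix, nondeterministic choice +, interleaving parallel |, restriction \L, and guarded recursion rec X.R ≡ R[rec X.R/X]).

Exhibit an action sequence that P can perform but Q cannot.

LTS(P): 3 reachable states
  m0 = a.a.(0 | 0) has moves --a--▸ m1
  m1 = a.(0 | 0) has moves --a--▸ m2
  m2 = 0 | 0 has moves ·
LTS(Q): 2 reachable states
  n0 = a.(0 | 0) has moves --a--▸ n1
  n1 = 0 | 0 has moves ·
Trace ⟨aa⟩ through P, begin at {m0}:
  step 1 (a): {m1}
  step 2 (a): {m2}
  — P admits the full trace.
Trace ⟨aa⟩ through Q, begin at {n0}:
  step 1 (a): {n1}
  step 2 (a): ∅ (Q stuck)

aa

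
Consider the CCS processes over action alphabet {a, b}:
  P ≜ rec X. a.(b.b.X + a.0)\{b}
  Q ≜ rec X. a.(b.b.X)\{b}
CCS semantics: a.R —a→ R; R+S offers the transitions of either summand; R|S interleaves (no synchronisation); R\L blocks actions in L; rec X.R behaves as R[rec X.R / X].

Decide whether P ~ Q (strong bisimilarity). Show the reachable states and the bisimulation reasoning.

not bisimilar

P's transition system — 3 states:
  m0 = rec X. a.(b.b.X + a.0)\{b} | =a=> m1
  m1 = (b.b.(rec X. a.(b.b.X + a.0)\{b}) + a.0)\{b} | =a=> m2
  m2 = 0\{b} | deadlocked
Q's transition system — 2 states:
  n0 = rec X. a.(b.b.X)\{b} | =a=> n1
  n1 = (b.b.(rec X. a.(b.b.X)\{b}))\{b} | deadlocked
Coarsest stable partition (strong bisimilarity classes):
  B0 = {m0}
  B1 = {m1, n0}
  B2 = {m2, n1}
m0 ∈ B0, n0 ∈ B1 → different blocks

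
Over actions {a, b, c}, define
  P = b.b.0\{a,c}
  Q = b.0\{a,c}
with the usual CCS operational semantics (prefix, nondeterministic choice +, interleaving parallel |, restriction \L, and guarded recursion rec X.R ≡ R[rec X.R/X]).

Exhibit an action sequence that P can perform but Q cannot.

bb

Reachable graph of P (3 states):
  p0 = b.b.0\{a,c} → -b-> p1
  p1 = b.0\{a,c} → -b-> p2
  p2 = 0\{a,c} → ∅
Reachable graph of Q (2 states):
  q0 = b.0\{a,c} → -b-> q1
  q1 = 0\{a,c} → ∅
Trace ⟨bb⟩ through P, begin at {p0}:
  [1] b ⇒ {p1}
  [2] b ⇒ {p2}
  ✓ P
Trace ⟨bb⟩ through Q, begin at {q0}:
  [1] b ⇒ {q1}
  [2] b ⇒ ∅ (Q stuck)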